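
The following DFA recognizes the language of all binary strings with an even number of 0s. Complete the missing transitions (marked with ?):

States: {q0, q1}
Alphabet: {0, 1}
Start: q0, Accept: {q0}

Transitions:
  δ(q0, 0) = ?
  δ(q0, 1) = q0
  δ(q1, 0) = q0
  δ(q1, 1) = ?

What each state remembers (consistent with the given transitions and accept states):
  q0: an even number of 0s has been read so far
  q1: an odd number of 0s has been read so far
Filling in the missing entries:
  δ(q0, 0): in q0 (an even number of 0s has been read so far), after reading 0 we have: an odd number of 0s has been read so far → q1
  δ(q1, 1): in q1 (an odd number of 0s has been read so far), after reading 1 we have: an odd number of 0s has been read so far → q1

Final answer: δ(q0, 0) = q1; δ(q1, 1) = q1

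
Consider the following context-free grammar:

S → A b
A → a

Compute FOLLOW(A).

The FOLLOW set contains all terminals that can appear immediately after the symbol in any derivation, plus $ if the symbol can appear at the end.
A occurs only in S → A b, where it is immediately followed by the terminal b. So FOLLOW(A) = {b}.

Final answer: {b}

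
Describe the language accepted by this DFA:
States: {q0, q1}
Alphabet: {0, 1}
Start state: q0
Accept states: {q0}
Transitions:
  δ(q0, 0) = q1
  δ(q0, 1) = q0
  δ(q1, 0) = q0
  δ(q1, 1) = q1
Analyzing the DFA structure:
Start state: q0
Accept states: {q0}
Interpreting what each state remembers (checking against the transitions):
  q0: an even number of 0s has been read so far
  q1: an odd number of 0s has been read so far
  δ(q0, 0): in q0 (an even number of 0s has been read so far), after reading 0 we have: an odd number of 0s has been read so far → q1
  δ(q0, 1): in q0 (an even number of 0s has been read so far), after reading 1 we have: an even number of 0s has been read so far → q0
  δ(q1, 0): in q1 (an odd number of 0s has been read so far), after reading 0 we have: an even number of 0s has been read so far → q0
  δ(q1, 1): in q1 (an odd number of 0s has been read so far), after reading 1 we have: an odd number of 0s has been read so far → q1
A string is accepted iff it ends in {q0}, i.e. an even number of 0s has been read so far.
Language: All binary strings with an even number of 0s

Final answer: All binary strings with an even number of 0s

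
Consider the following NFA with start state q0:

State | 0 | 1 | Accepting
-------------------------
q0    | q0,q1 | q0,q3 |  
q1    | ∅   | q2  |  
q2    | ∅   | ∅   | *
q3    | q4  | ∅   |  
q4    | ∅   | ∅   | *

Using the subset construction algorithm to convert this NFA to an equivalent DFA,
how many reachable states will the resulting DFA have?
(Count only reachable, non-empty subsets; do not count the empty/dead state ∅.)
Start subset: {q0}
{q0}: on 0 → {q0, q1}, on 1 → {q0, q3}
{q0, q1}: on 0 → {q0, q1}, on 1 → {q0, q2, q3}
{q0, q3}: on 0 → {q0, q1, q4}, on 1 → {q0, q3}
{q0, q2, q3}: on 0 → {q0, q1, q4}, on 1 → {q0, q3}
{q0, q1, q4}: on 0 → {q0, q1}, on 1 → {q0, q2, q3}
Reachable non-empty subsets: {q0}, {q0, q1}, {q0, q3}, {q0, q2, q3}, {q0, q1, q4} — 5 in total.

Final answer: 5 states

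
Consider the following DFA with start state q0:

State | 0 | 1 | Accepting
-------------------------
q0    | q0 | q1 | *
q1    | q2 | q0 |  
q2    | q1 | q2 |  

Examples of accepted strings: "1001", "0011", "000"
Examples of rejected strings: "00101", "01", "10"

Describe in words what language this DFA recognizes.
binary numbers divisible by 3 (treating the string as a binary integer; leading zeros allowed, the empty string counts as 0)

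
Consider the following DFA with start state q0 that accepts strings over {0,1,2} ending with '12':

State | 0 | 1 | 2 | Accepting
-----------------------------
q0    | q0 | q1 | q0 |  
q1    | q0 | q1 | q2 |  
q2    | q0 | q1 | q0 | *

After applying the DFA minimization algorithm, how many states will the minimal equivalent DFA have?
All 3 states are reachable from q0, so none can be removed as unreachable.
Table-filling: first mark every (accepting, non-accepting) pair as distinguishable (accepting: {q2}; non-accepting: {q0, q1}).
Round 1: (q0, q1) on '2' go to q0 and q2, already distinguishable → mark.
Every pair of states is distinguishable, so the DFA is already minimal.
Equivalence classes: {q0}, {q1}, {q2} → 3 states.

Final answer: 3 states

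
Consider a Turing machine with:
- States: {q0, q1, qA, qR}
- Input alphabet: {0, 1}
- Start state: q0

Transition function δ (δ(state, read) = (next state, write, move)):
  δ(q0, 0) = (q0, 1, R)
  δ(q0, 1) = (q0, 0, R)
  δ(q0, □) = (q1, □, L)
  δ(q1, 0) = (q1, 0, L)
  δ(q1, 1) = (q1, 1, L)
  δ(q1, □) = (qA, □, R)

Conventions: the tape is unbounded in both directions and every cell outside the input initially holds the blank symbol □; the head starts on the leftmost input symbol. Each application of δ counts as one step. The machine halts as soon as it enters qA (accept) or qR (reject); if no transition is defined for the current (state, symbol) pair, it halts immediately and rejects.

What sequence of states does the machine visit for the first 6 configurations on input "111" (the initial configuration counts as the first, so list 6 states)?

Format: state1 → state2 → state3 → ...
Step 0: [q0]111 (head at position 0)
Step 1: δ(q0, 1) = (q0, 0, R)  ⊢  0[q0]11 (head at position 1)
Step 2: δ(q0, 1) = (q0, 0, R)  ⊢  00[q0]1 (head at position 2)
Step 3: δ(q0, 1) = (q0, 0, R)  ⊢  000[q0]□ (head at position 3)
Step 4: δ(q0, □) = (q1, □, L)  ⊢  00[q1]0□ (head at position 2)
Step 5: δ(q1, 0) = (q1, 0, L)  ⊢  0[q1]00□ (head at position 1)
Reading off the states of these 6 configurations: q0 → q0 → q0 → q0 → q1 → q1

Final answer: q0 → q0 → q0 → q0 → q1 → q1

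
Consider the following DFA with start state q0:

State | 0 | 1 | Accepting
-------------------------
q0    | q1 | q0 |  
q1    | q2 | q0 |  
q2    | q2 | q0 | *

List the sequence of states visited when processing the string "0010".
q0 → q1 → q2 → q0 → q1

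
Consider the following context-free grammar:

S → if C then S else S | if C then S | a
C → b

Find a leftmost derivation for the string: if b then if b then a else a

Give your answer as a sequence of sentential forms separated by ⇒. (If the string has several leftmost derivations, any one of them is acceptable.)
Start with S.
Step 1: the leftmost non-terminal is S; apply S → if C then S else S:  if C then S else S
Step 2: the leftmost non-terminal is C; apply C → b:  if b then S else S
Step 3: the leftmost non-terminal is S; apply S → if C then S:  if b then if C then S else S
Step 4: the leftmost non-terminal is C; apply C → b:  if b then if b then S else S
Step 5: the leftmost non-terminal is S; apply S → a:  if b then if b then a else S
Step 6: the leftmost non-terminal is S; apply S → a:  if b then if b then a else a

Final answer: S ⇒ if C then S else S ⇒ if b then S else S ⇒ if b then if C then S else S ⇒ if b then if b then S else S ⇒ if b then if b then a else S ⇒ if b then if b then a else a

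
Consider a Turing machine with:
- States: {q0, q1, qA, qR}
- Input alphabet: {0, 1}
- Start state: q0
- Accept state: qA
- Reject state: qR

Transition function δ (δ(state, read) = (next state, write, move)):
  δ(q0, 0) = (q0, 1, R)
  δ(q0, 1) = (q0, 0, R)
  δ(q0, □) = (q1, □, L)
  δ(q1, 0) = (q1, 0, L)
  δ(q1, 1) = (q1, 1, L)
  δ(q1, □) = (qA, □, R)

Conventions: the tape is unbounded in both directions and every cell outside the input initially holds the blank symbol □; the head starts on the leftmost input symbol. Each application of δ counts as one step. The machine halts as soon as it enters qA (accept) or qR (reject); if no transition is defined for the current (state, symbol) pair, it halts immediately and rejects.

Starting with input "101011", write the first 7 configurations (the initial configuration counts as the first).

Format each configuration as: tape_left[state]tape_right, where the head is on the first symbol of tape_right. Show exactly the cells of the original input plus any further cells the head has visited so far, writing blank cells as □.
Step 0: [q0]101011 (head at position 0)
Step 1: δ(q0, 1) = (q0, 0, R)  ⊢  0[q0]01011 (head at position 1)
Step 2: δ(q0, 0) = (q0, 1, R)  ⊢  01[q0]1011 (head at position 2)
Step 3: δ(q0, 1) = (q0, 0, R)  ⊢  010[q0]011 (head at position 3)
Step 4: δ(q0, 0) = (q0, 1, R)  ⊢  0101[q0]11 (head at position 4)
Step 5: δ(q0, 1) = (q0, 0, R)  ⊢  01010[q0]1 (head at position 5)
Step 6: δ(q0, 1) = (q0, 0, R)  ⊢  010100[q0]□ (head at position 6)

Final answer: [q0]101011 ⊢ 0[q0]01011 ⊢ 01[q0]1011 ⊢ 010[q0]011 ⊢ 0101[q0]11 ⊢ 01010[q0]1 ⊢ 010100[q0]□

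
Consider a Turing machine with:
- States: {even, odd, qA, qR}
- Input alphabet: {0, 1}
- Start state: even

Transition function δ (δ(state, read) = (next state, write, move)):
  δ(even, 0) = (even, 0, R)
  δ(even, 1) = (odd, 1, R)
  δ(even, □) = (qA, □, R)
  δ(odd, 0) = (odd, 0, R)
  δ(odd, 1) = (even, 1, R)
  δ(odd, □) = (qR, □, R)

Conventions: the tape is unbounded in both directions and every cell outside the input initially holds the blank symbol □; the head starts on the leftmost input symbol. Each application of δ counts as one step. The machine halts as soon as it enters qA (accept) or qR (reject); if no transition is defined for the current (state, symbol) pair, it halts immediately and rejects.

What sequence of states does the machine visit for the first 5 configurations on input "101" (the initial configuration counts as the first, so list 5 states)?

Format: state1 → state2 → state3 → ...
Step 0: [even]101 (head at position 0)
Step 1: δ(even, 1) = (odd, 1, R)  ⊢  1[odd]01 (head at position 1)
Step 2: δ(odd, 0) = (odd, 0, R)  ⊢  10[odd]1 (head at position 2)
Step 3: δ(odd, 1) = (even, 1, R)  ⊢  101[even]□ (head at position 3)
Step 4: δ(even, □) = (qA, □, R)  ⊢  101□[qA]□ (head at position 4)
Reading off the states of these 5 configurations: even → odd → odd → even → qA

Final answer: even → odd → odd → even → qA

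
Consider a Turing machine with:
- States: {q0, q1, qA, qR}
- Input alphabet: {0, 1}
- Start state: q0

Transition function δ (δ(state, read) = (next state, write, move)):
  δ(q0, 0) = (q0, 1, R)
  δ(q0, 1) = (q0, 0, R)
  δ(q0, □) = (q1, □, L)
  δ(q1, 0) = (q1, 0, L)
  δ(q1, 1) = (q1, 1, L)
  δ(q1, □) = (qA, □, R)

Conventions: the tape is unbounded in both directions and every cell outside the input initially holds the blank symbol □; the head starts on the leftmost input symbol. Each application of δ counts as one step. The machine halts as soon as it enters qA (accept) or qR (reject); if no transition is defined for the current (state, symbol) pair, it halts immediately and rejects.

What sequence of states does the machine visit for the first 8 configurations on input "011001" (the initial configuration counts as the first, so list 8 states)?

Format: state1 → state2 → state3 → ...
Step 0: [q0]011001 (head at position 0)
Step 1: δ(q0, 0) = (q0, 1, R)  ⊢  1[q0]11001 (head at position 1)
Step 2: δ(q0, 1) = (q0, 0, R)  ⊢  10[q0]1001 (head at position 2)
Step 3: δ(q0, 1) = (q0, 0, R)  ⊢  100[q0]001 (head at position 3)
Step 4: δ(q0, 0) = (q0, 1, R)  ⊢  1001[q0]01 (head at position 4)
Step 5: δ(q0, 0) = (q0, 1, R)  ⊢  10011[q0]1 (head at position 5)
Step 6: δ(q0, 1) = (q0, 0, R)  ⊢  100110[q0]□ (head at position 6)
Step 7: δ(q0, □) = (q1, □, L)  ⊢  10011[q1]0□ (head at position 5)
Reading off the states of these 8 configurations: q0 → q0 → q0 → q0 → q0 → q0 → q0 → q1

Final answer: q0 → q0 → q0 → q0 → q0 → q0 → q0 → q1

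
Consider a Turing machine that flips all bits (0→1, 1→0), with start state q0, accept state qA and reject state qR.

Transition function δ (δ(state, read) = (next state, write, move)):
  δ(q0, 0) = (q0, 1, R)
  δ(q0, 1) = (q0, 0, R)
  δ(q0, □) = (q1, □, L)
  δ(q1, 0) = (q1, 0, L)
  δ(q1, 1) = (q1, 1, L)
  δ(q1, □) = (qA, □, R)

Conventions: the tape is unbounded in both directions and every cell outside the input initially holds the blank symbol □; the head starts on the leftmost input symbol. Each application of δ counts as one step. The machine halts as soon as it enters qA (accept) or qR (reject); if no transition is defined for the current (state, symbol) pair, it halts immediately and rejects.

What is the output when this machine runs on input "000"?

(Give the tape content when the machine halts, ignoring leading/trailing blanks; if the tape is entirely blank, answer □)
Step 0: [q0]000 (head at position 0)
Step 1: δ(q0, 0) = (q0, 1, R)  ⊢  1[q0]00 (head at position 1)
Step 2: δ(q0, 0) = (q0, 1, R)  ⊢  11[q0]0 (head at position 2)
Step 3: δ(q0, 0) = (q0, 1, R)  ⊢  111[q0]□ (head at position 3)
Step 4: δ(q0, □) = (q1, □, L)  ⊢  11[q1]1□ (head at position 2)
Step 5: δ(q1, 1) = (q1, 1, L)  ⊢  1[q1]11□ (head at position 1)
Step 6: δ(q1, 1) = (q1, 1, L)  ⊢  [q1]111□ (head at position 0)
Step 7: δ(q1, 1) = (q1, 1, L)  ⊢  [q1]□111□ (head at position -1)
Step 8: δ(q1, □) = (qA, □, R)  ⊢  □[qA]111□ (head at position 0)
The machine is in qA, so it halts and accepts.
Tape content when halted (ignoring surrounding blanks): 111

Final answer: Output: 111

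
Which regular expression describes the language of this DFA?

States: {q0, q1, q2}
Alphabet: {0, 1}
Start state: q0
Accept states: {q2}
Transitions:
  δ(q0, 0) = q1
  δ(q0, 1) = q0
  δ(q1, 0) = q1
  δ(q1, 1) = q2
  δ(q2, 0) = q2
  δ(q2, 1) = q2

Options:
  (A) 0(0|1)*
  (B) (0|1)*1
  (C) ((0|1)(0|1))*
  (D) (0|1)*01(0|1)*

Testing sample strings against the DFA:
  '01011' -> accepted
  '00' -> rejected
  '0001' -> accepted
  '0000' -> rejected
Checking each option for a counterexample:
  (A) 0(0|1)*: '0' is rejected by the DFA but matches the regex → eliminated
  (B) (0|1)*1: '1' is rejected by the DFA but matches the regex → eliminated
  (C) ((0|1)(0|1))*: ε is rejected by the DFA but matches the regex → eliminated
  (D) (0|1)*01(0|1)*: agrees with the DFA on all strings of length ≤ 4
Only (D) (0|1)*01(0|1)* is consistent with the DFA.

Final answer: (D) (0|1)*01(0|1)*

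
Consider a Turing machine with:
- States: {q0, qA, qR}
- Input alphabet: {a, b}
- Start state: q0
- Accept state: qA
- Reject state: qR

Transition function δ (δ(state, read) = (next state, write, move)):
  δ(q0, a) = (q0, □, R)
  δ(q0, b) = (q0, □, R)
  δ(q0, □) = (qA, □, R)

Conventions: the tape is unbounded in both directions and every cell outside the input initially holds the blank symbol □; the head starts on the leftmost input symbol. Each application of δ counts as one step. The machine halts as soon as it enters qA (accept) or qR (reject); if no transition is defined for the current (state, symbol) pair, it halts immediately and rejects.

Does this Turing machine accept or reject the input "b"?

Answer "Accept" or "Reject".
Step 0: [q0]b (head at position 0)
Step 1: δ(q0, b) = (q0, □, R)  ⊢  □[q0]□ (head at position 1)
Step 2: δ(q0, □) = (qA, □, R)  ⊢  □□[qA]□ (head at position 2)
The machine is in qA, so it halts and accepts.

Final answer: Accept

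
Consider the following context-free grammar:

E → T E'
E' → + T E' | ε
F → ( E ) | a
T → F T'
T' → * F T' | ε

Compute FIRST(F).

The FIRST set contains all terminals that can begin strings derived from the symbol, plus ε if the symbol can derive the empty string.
FIRST(F): F → ( E ) contributes '(' and F → a contributes 'a', so FIRST(F) = {(, a}. F is not nullable.

Final answer: {(, a}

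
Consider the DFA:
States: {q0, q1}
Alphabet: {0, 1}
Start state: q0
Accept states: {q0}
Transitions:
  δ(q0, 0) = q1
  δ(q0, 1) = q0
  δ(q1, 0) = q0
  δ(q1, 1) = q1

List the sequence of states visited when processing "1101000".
Starting at q0
Read '1': q0 -> q0
Read '1': q0 -> q0
Read '0': q0 -> q1
Read '1': q1 -> q1
Read '0': q1 -> q0
Read '0': q0 -> q1
Read '0': q1 -> q0

Final answer: q0 -> q0 -> q0 -> q1 -> q1 -> q0 -> q1 -> q0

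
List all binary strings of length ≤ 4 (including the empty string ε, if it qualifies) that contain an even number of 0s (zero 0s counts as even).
Checking every binary string of length 0 to 4:
  Length 0: accepted: ε | rejected: (none)
  Length 1: accepted: 1 | rejected: 0
  Length 2: accepted: 00, 11 | rejected: 01, 10
  Length 3: accepted: 001, 010, 100, 111 | rejected: 000, 011, 101, 110
  Length 4: accepted: 0000, 0011, 0101, 0110, 1001, 1010, 1100, 1111 | rejected: 0001, 0010, 0100, 0111, 1000, 1011, 1101, 1110
Total: 16 string(s).

Final answer: ε, 1, 00, 11, 001, 010, 100, 111, 0000, 0011, 0101, 0110, 1001, 1010, 1100, 1111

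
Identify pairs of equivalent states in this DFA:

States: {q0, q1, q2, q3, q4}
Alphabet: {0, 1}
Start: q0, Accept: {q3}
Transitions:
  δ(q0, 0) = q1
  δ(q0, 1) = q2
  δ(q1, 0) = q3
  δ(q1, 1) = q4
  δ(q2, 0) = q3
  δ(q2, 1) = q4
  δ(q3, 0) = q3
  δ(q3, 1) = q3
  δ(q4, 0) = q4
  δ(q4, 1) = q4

Using the table-filling algorithm:
Round 0 – mark pairs where exactly one state is accepting: (q0,q3), (q1,q3), (q2,q3), (q3,q4)
Round 1 – newly marked: (q0,q1) [on 0: q1 vs q3, already marked]; (q0,q2) [on 0: q1 vs q3, already marked]; (q1,q4) [on 0: q3 vs q4, already marked]; (q2,q4) [on 0: q3 vs q4, already marked]
Round 2 – newly marked: (q0,q4) [on 0: q1 vs q4, already marked]
No further pairs can be marked.
(q1, q2) unmarked: δ(q1,0)=q3, δ(q2,0)=q3; δ(q1,1)=q4, δ(q2,1)=q4 → equivalent
Equivalent pairs: (q1, q2)

Final answer: Equivalent pairs: (q1, q2)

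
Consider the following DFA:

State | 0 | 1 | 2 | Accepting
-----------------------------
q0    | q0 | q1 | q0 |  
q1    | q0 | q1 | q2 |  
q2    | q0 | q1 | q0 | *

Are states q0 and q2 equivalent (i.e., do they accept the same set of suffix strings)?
Try the suffix ε (the empty string).
From q0: q0 — not accepting.
From q2: q2 — accepting.
The two states disagree on this suffix, so they are not equivalent.

Final answer: No. Distinguishing string: ε (the empty string) - accepted from q2 but not from q0.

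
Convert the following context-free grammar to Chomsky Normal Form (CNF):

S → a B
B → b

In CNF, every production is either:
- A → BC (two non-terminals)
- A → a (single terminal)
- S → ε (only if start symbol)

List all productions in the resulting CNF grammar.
The grammar has no ε-productions or unit productions to eliminate.
S → a B has terminal a in a right-hand side of length ≥ 2: introduce T_a → a and use T_a in place of a.
B → b is already in CNF (single terminal) – keep it.
S → a B becomes S → T_a B.
Resulting CNF grammar (3 productions): T_a → a; B → b; S → T_a B

Final answer: T_a → a; B → b; S → T_a B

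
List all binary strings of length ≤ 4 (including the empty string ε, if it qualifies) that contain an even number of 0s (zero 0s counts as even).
Checking every binary string of length 0 to 4:
  Length 0: accepted: ε | rejected: (none)
  Length 1: accepted: 1 | rejected: 0
  Length 2: accepted: 00, 11 | rejected: 01, 10
  Length 3: accepted: 001, 010, 100, 111 | rejected: 000, 011, 101, 110
  Length 4: accepted: 0000, 0011, 0101, 0110, 1001, 1010, 1100, 1111 | rejected: 0001, 0010, 0100, 0111, 1000, 1011, 1101, 1110
Total: 16 string(s).

Final answer: ε, 1, 00, 11, 001, 010, 100, 111, 0000, 0011, 0101, 0110, 1001, 1010, 1100, 1111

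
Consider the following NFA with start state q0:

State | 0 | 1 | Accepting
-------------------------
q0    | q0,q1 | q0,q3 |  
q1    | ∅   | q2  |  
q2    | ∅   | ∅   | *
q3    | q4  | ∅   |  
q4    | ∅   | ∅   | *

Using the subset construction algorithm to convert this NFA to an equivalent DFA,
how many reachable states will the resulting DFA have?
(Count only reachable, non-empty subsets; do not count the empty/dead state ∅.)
Start subset: {q0}
{q0}: on 0 → {q0, q1}, on 1 → {q0, q3}
{q0, q1}: on 0 → {q0, q1}, on 1 → {q0, q2, q3}
{q0, q3}: on 0 → {q0, q1, q4}, on 1 → {q0, q3}
{q0, q2, q3}: on 0 → {q0, q1, q4}, on 1 → {q0, q3}
{q0, q1, q4}: on 0 → {q0, q1}, on 1 → {q0, q2, q3}
Reachable non-empty subsets: {q0}, {q0, q1}, {q0, q3}, {q0, q2, q3}, {q0, q1, q4} — 5 in total.

Final answer: 5 states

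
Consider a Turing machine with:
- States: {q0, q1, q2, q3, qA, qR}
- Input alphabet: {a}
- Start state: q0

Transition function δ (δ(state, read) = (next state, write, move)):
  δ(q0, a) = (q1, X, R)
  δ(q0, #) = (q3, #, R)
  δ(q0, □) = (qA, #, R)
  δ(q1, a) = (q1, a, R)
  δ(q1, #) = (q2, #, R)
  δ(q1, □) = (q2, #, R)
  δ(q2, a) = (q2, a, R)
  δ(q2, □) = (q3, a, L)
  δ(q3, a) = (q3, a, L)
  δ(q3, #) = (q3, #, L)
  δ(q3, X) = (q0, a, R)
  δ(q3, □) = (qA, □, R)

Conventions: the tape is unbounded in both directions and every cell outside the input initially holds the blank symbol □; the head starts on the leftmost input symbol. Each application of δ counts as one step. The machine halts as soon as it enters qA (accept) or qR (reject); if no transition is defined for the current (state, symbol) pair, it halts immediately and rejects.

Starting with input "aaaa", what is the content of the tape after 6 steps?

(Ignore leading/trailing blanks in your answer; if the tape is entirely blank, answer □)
Step 0: [q0]aaaa (head at position 0)
Step 1: δ(q0, a) = (q1, X, R)  ⊢  X[q1]aaa (head at position 1)
Step 2: δ(q1, a) = (q1, a, R)  ⊢  Xa[q1]aa (head at position 2)
Step 3: δ(q1, a) = (q1, a, R)  ⊢  Xaa[q1]a (head at position 3)
Step 4: δ(q1, a) = (q1, a, R)  ⊢  Xaaa[q1]□ (head at position 4)
Step 5: δ(q1, □) = (q2, #, R)  ⊢  Xaaa#[q2]□ (head at position 5)
Step 6: δ(q2, □) = (q3, a, L)  ⊢  Xaaa[q3]#a (head at position 4)
Tape after 6 steps (ignoring surrounding blanks): Xaaa#a

Final answer: Tape: Xaaa#a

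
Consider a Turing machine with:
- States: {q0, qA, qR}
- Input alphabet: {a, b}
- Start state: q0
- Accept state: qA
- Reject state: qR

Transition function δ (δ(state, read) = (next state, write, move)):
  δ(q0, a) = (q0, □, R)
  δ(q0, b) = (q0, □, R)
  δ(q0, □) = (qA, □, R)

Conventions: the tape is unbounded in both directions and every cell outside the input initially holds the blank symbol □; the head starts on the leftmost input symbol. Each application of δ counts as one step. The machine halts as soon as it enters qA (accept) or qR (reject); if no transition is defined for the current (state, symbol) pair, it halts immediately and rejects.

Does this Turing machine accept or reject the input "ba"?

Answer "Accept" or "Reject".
Step 0: [q0]ba (head at position 0)
Step 1: δ(q0, b) = (q0, □, R)  ⊢  □[q0]a (head at position 1)
Step 2: δ(q0, a) = (q0, □, R)  ⊢  □□[q0]□ (head at position 2)
Step 3: δ(q0, □) = (qA, □, R)  ⊢  □□□[qA]□ (head at position 3)
The machine is in qA, so it halts and accepts.

Final answer: Accept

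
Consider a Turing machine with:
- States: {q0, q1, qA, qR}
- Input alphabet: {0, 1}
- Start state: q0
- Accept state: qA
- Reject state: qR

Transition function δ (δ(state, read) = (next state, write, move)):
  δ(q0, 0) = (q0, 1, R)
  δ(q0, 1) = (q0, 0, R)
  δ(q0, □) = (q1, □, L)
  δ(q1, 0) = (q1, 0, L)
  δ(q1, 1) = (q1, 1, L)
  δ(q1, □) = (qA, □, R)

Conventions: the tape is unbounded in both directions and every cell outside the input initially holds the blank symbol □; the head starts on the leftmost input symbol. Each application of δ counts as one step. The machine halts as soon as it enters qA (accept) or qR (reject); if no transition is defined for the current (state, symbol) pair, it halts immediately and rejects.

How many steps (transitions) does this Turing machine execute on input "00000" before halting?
Step 0: [q0]00000 (head at position 0)
Step 1: δ(q0, 0) = (q0, 1, R)  ⊢  1[q0]0000 (head at position 1)
Step 2: δ(q0, 0) = (q0, 1, R)  ⊢  11[q0]000 (head at position 2)
Step 3: δ(q0, 0) = (q0, 1, R)  ⊢  111[q0]00 (head at position 3)
Step 4: δ(q0, 0) = (q0, 1, R)  ⊢  1111[q0]0 (head at position 4)
Step 5: δ(q0, 0) = (q0, 1, R)  ⊢  11111[q0]□ (head at position 5)
Step 6: δ(q0, □) = (q1, □, L)  ⊢  1111[q1]1□ (head at position 4)
Step 7: δ(q1, 1) = (q1, 1, L)  ⊢  111[q1]11□ (head at position 3)
Step 8: δ(q1, 1) = (q1, 1, L)  ⊢  11[q1]111□ (head at position 2)
Step 9: δ(q1, 1) = (q1, 1, L)  ⊢  1[q1]1111□ (head at position 1)
Step 10: δ(q1, 1) = (q1, 1, L)  ⊢  [q1]11111□ (head at position 0)
Step 11: δ(q1, 1) = (q1, 1, L)  ⊢  [q1]□11111□ (head at position -1)
Step 12: δ(q1, □) = (qA, □, R)  ⊢  □[qA]11111□ (head at position 0)
The machine is in qA, so it halts and accepts.
Number of transitions executed: 12.

Final answer: 12 steps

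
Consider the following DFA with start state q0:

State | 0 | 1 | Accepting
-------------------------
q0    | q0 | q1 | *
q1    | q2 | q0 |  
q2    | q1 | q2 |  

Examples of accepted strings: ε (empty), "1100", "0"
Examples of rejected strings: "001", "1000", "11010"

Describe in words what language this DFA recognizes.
binary numbers divisible by 3 (treating the string as a binary integer; leading zeros allowed, the empty string counts as 0)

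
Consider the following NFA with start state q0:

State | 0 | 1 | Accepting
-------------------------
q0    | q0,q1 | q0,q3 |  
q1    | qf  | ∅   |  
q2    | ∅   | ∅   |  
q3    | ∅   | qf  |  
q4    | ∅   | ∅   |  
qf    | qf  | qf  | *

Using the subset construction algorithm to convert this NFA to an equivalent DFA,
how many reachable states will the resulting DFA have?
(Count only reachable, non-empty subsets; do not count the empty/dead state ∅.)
Start subset: {q0}
{q0}: on 0 → {q0, q1}, on 1 → {q0, q3}
{q0, q1}: on 0 → {q0, q1, qf}, on 1 → {q0, q3}
{q0, q3}: on 0 → {q0, q1}, on 1 → {q0, q3, qf}
{q0, q1, qf}: on 0 → {q0, q1, qf}, on 1 → {q0, q3, qf}
{q0, q3, qf}: on 0 → {q0, q1, qf}, on 1 → {q0, q3, qf}
Reachable non-empty subsets: {q0}, {q0, q1}, {q0, q3}, {q0, q1, qf}, {q0, q3, qf} — 5 in total.

Final answer: 5 states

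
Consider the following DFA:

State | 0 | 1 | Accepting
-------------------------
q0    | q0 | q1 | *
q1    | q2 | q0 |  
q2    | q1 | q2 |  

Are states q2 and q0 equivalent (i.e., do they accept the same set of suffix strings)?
Try the suffix ε (the empty string).
From q2: q2 — not accepting.
From q0: q0 — accepting.
The two states disagree on this suffix, so they are not equivalent.

Final answer: No. Distinguishing string: ε (the empty string) - accepted from q0 but not from q2.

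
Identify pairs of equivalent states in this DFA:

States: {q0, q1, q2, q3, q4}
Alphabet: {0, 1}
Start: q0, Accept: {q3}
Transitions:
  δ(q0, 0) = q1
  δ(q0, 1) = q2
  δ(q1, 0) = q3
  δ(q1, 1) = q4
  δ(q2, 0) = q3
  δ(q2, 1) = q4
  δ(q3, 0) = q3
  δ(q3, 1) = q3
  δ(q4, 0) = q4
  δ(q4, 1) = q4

Using the table-filling algorithm:
Round 0 – mark pairs where exactly one state is accepting: (q0,q3), (q1,q3), (q2,q3), (q3,q4)
Round 1 – newly marked: (q0,q1) [on 0: q1 vs q3, already marked]; (q0,q2) [on 0: q1 vs q3, already marked]; (q1,q4) [on 0: q3 vs q4, already marked]; (q2,q4) [on 0: q3 vs q4, already marked]
Round 2 – newly marked: (q0,q4) [on 0: q1 vs q4, already marked]
No further pairs can be marked.
(q1, q2) unmarked: δ(q1,0)=q3, δ(q2,0)=q3; δ(q1,1)=q4, δ(q2,1)=q4 → equivalent
Equivalent pairs: (q1, q2)

Final answer: Equivalent pairs: (q1, q2)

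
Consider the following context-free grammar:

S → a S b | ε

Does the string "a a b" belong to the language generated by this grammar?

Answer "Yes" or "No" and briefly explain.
Every derivation applies S → a S b some number n of times and then S → ε, producing a^n b^n with equally many a's and b's. The string a a b has two a's but only one b, so it cannot be derived.

Final answer: No - no valid derivation exists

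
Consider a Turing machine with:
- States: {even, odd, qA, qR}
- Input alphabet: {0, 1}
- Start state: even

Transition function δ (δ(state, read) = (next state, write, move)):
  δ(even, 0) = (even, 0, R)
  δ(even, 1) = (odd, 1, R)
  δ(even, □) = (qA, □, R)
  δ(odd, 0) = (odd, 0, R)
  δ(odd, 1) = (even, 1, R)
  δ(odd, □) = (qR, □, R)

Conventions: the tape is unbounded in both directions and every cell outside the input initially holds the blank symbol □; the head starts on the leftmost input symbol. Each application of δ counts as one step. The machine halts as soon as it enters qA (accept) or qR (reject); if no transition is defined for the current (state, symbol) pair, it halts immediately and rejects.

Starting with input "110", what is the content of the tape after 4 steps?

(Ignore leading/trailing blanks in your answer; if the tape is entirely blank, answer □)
Step 0: [even]110 (head at position 0)
Step 1: δ(even, 1) = (odd, 1, R)  ⊢  1[odd]10 (head at position 1)
Step 2: δ(odd, 1) = (even, 1, R)  ⊢  11[even]0 (head at position 2)
Step 3: δ(even, 0) = (even, 0, R)  ⊢  110[even]□ (head at position 3)
Step 4: δ(even, □) = (qA, □, R)  ⊢  110□[qA]□ (head at position 4)
Tape after 4 steps (ignoring surrounding blanks): 110

Final answer: Tape: 110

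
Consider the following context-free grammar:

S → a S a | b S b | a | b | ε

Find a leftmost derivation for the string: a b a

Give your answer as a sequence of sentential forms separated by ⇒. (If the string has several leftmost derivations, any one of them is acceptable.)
Start with S.
Step 1: the leftmost non-terminal is S; apply S → a S a:  a S a
Step 2: the leftmost non-terminal is S; apply S → b:  a b a

Final answer: S ⇒ a S a ⇒ a b a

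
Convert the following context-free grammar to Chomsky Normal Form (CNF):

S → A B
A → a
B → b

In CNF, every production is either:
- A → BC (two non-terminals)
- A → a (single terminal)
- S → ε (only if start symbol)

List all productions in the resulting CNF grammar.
The grammar has no ε-productions or unit productions to eliminate.
S → A B is already in CNF (two non-terminals) – keep it.
A → a is already in CNF (single terminal) – keep it.
B → b is already in CNF (single terminal) – keep it.
Resulting CNF grammar (3 productions): A → a; B → b; S → A B

Final answer: A → a; B → b; S → A B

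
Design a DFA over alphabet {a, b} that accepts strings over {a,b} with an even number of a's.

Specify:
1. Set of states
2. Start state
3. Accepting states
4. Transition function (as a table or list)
One valid DFA (any DFA recognizing the same language is acceptable):
States: {q0, q1}
Start: q0
Accepting: {q0}
Transitions (accepting states marked with *):
State | a | b | Accepting
-------------------------
q0    | q1 | q0 | *
q1    | q0 | q1 |  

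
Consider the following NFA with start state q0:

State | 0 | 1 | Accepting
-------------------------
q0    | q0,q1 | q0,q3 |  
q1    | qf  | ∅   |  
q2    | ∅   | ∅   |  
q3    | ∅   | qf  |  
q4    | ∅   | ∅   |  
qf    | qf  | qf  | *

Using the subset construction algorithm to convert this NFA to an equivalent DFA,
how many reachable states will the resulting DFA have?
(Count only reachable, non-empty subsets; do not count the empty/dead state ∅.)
Start subset: {q0}
{q0}: on 0 → {q0, q1}, on 1 → {q0, q3}
{q0, q1}: on 0 → {q0, q1, qf}, on 1 → {q0, q3}
{q0, q3}: on 0 → {q0, q1}, on 1 → {q0, q3, qf}
{q0, q1, qf}: on 0 → {q0, q1, qf}, on 1 → {q0, q3, qf}
{q0, q3, qf}: on 0 → {q0, q1, qf}, on 1 → {q0, q3, qf}
Reachable non-empty subsets: {q0}, {q0, q1}, {q0, q3}, {q0, q1, qf}, {q0, q3, qf} — 5 in total.

Final answer: 5 states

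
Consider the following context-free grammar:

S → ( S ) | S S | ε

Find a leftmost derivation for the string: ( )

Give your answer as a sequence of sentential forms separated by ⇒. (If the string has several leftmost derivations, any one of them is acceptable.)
Start with S.
Step 1: the leftmost non-terminal is S; apply S → ( S ):  ( S )
Step 2: the leftmost non-terminal is S; apply S → ε:  ( )

Final answer: S ⇒ ( S ) ⇒ ( )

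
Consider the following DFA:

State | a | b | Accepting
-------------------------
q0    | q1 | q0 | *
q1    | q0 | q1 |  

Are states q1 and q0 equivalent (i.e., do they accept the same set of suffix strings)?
Try the suffix ε (the empty string).
From q1: q1 — not accepting.
From q0: q0 — accepting.
The two states disagree on this suffix, so they are not equivalent.

Final answer: No. Distinguishing string: ε (the empty string) - accepted from q0 but not from q1.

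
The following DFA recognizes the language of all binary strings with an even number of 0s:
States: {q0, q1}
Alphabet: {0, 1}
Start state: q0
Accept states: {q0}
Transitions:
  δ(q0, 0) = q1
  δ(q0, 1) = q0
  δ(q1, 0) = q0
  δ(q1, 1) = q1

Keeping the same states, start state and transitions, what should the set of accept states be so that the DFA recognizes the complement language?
The DFA is complete (every state has a transition on every symbol), so the complement
is recognized by the same DFA with accepting and non-accepting states swapped.
Original accept states: {q0}
Complement accept states = All states - Original accept states
= {q0, q1} - {q0}
= {q1}
Complement language: strings with an ODD number of 0s

Final answer: {q1}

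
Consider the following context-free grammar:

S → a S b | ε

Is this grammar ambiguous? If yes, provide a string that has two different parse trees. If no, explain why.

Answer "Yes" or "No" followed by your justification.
At every step exactly one production applies: if the remaining string to generate is non-empty it starts with a and ends with b, forcing S → a S b; if it is empty, S → ε is forced. Hence each string a^n b^n has exactly one derivation (S → a S b applied n times, then S → ε) and one parse tree.

Final answer: No - the grammar is unambiguous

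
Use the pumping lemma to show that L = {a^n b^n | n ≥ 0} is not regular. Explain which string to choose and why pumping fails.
Language: L = {a^n b^n | n ≥ 0} (equal numbers of a's followed by b's)
Step 1: Assume for contradiction that L is regular, with pumping length p.
Step 2: Choose s = a^p b^p. Then s ∈ L (it has p a's followed by p b's) and |s| ≥ p.
Step 3: Consider any decomposition s = xyz with |xy| ≤ p and |y| > 0. Since |xy| ≤ p and the first p symbols of s are all a's, y = a^k for some k with 1 ≤ k ≤ p.
Step 4: Pumping up (i = 2): xy²z = a^(p+k) b^p, which has more a's than b's, so xy²z ∉ L.
This contradicts the pumping lemma, so L is not regular.

Final answer: Choose s = a^p b^p. Since |xy| ≤ p, y = a^k with k ≥ 1. Then xy²z = a^(p+k) b^p ∉ L.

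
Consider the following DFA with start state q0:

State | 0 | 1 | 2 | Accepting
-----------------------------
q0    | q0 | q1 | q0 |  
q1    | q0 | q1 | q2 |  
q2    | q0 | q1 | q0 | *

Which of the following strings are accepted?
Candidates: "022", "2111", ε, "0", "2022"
"022": q0 → q0 → q0 → q0; q0 is not accepting → rejected
"2111": q0 → q0 → q1 → q1 → q1; q1 is not accepting → rejected
ε: q0; q0 is not accepting → rejected
"0": q0 → q0; q0 is not accepting → rejected
"2022": q0 → q0 → q0 → q0 → q0; q0 is not accepting → rejected

Final answer: None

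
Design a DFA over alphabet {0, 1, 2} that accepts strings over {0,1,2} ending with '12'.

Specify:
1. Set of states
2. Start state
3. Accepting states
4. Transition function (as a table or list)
One valid DFA (any DFA recognizing the same language is acceptable):
States: {q0, q1, q2}
Start: q0
Accepting: {q2}
Transitions (accepting states marked with *):
State | 0 | 1 | 2 | Accepting
-----------------------------
q0    | q0 | q1 | q0 |  
q1    | q0 | q1 | q2 |  
q2    | q0 | q1 | q0 | *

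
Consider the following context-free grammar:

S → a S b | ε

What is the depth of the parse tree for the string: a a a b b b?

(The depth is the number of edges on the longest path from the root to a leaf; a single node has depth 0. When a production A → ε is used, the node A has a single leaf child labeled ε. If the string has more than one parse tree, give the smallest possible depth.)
The only parse tree applies S → a S b 3 times (once per matching a…b pair) and then S → ε.
The S nodes sit at depths 0, 1, …, 3; the innermost S (depth 3) has the single child ε at depth 4.
The terminal leaves a, b are at depths 1..3, so the longest root-to-leaf path is S → S → … → S → ε with 4 edges.
Depth = 4.

Final answer: 4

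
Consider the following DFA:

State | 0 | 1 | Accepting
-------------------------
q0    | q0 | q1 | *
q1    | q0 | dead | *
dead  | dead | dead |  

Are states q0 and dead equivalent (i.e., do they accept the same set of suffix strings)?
Try the suffix ε (the empty string).
From q0: q0 — accepting.
From dead: dead — not accepting.
The two states disagree on this suffix, so they are not equivalent.

Final answer: No. Distinguishing string: ε (the empty string) - accepted from q0 but not from dead.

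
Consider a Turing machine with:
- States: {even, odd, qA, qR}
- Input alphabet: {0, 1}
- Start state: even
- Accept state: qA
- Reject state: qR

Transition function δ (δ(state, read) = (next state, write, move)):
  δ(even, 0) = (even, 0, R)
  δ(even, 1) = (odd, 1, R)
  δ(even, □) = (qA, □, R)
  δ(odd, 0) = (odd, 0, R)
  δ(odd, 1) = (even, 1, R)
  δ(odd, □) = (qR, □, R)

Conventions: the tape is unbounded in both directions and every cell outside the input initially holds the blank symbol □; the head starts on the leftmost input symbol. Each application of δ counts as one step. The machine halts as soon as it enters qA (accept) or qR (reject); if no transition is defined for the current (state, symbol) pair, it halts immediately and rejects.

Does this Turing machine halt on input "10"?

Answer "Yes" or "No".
Step 0: [even]10 (head at position 0)
Step 1: δ(even, 1) = (odd, 1, R)  ⊢  1[odd]0 (head at position 1)
Step 2: δ(odd, 0) = (odd, 0, R)  ⊢  10[odd]□ (head at position 2)
Step 3: δ(odd, □) = (qR, □, R)  ⊢  10□[qR]□ (head at position 3)
The machine is in qR, so it halts and rejects.
It halts after 3 steps.

Final answer: Yes - halts after 3 steps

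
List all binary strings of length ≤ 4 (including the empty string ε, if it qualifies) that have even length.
Checking every binary string of length 0 to 4:
  Length 0: accepted: ε | rejected: (none)
  Length 1: accepted: (none) | rejected: 0, 1
  Length 2: accepted: 00, 01, 10, 11 | rejected: (none)
  Length 3: accepted: (none) | rejected: 000, 001, 010, 011, 100, 101, 110, 111
  Length 4: accepted: 0000, 0001, 0010, 0011, 0100, 0101, 0110, 0111, 1000, 1001, 1010, 1011, 1100, 1101, 1110, 1111 | rejected: (none)
Total: 21 string(s).

Final answer: ε, 00, 01, 10, 11, 0000, 0001, 0010, 0011, 0100, 0101, 0110, 0111, 1000, 1001, 1010, 1011, 1100, 1101, 1110, 1111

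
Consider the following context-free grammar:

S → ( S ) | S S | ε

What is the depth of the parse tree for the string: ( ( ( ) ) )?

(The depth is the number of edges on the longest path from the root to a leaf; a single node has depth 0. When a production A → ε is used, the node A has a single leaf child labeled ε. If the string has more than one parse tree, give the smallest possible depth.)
The string is 3 nested pairs. The shallowest parse tree applies S → ( S ) 3 times (one node per nested pair, each a child of the previous) and then S → ε in the middle.
S nodes at depths 0..3, ε leaf at depth 4; parentheses leaves are at depths 1..3.
(Using S → S S with an S → ε child anywhere only adds levels, so it cannot give a shallower tree.)
Depth = 4.

Final answer: 4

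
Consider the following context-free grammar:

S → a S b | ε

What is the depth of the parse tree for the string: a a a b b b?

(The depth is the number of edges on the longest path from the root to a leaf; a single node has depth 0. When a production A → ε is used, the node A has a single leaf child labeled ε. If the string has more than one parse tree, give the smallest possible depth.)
The only parse tree applies S → a S b 3 times (once per matching a…b pair) and then S → ε.
The S nodes sit at depths 0, 1, …, 3; the innermost S (depth 3) has the single child ε at depth 4.
The terminal leaves a, b are at depths 1..3, so the longest root-to-leaf path is S → S → … → S → ε with 4 edges.
Depth = 4.

Final answer: 4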